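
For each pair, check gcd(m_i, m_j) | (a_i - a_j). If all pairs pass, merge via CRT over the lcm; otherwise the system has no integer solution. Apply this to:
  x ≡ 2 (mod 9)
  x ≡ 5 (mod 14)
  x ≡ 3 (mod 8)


Moduli 9, 14, 8 are not pairwise coprime, so CRT works modulo lcm(m_i) when all pairwise compatibility conditions hold.
Pairwise compatibility: gcd(m_i, m_j) must divide a_i - a_j for every pair.
Merge one congruence at a time:
  Start: x ≡ 2 (mod 9).
  Combine with x ≡ 5 (mod 14): gcd(9, 14) = 1; 5 - 2 = 3, which IS divisible by 1, so compatible.
    Write x = 2 + 9·t and substitute into x ≡ 5 (mod 14): 9·t ≡ 5 − 2 = 3 (mod 14).
    The inverse of 9 mod 14 is 11 (since 9·11 = 99 = 7·14 + 1), so t ≡ 11·3 = 33 ≡ 5 (mod 14).
    Then x = 2 + 9·5 = 47, valid modulo lcm(9, 14) = 126: x ≡ 47 (mod 126).
  Combine with x ≡ 3 (mod 8): gcd(126, 8) = 2; 3 - 47 = -44, which IS divisible by 2, so compatible.
    Write x = 47 + 126·t and substitute into x ≡ 3 (mod 8): 126·t ≡ 3 − 47 = -44 (mod 8).
    Divide the congruence (and modulus) by g = 2: 63·t ≡ -22 (mod 4).
    Reduce coefficients mod 4: 3·t ≡ 2 (mod 4).
    The inverse of 3 mod 4 is 3 (since 3·3 = 9 = 2·4 + 1), so t ≡ 3·2 = 6 ≡ 2 (mod 4).
    Then x = 47 + 126·2 = 299, valid modulo lcm(126, 8) = 504: x ≡ 299 (mod 504).
Verify: 299 mod 9 = 2, 299 mod 14 = 5, 299 mod 8 = 3.

x ≡ 299 (mod 504).


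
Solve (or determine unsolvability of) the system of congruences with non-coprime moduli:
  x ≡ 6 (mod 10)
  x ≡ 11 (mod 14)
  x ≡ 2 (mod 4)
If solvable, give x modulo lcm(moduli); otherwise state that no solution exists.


Moduli 10, 14, 4 are not pairwise coprime, so CRT works modulo lcm(m_i) when all pairwise compatibility conditions hold.
Pairwise compatibility: gcd(m_i, m_j) must divide a_i - a_j for every pair.
Merge one congruence at a time:
  Start: x ≡ 6 (mod 10).
  Combine with x ≡ 11 (mod 14): gcd(10, 14) = 2, and 11 - 6 = 5 is NOT divisible by 2.
    ⇒ system is inconsistent (no integer solution).

No solution (the system is inconsistent).


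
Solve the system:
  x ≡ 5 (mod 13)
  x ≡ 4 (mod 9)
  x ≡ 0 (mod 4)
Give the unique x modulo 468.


Moduli 13, 9, 4 are pairwise coprime; by CRT there is a unique solution modulo M = 13 · 9 · 4 = 468.
Solve pairwise, accumulating the modulus:
  Start with x ≡ 5 (mod 13).
  Combine with x ≡ 4 (mod 9): since gcd(13, 9) = 1, we get a unique residue mod 117.
    Write x = 5 + 13·t and substitute into x ≡ 4 (mod 9): 13·t ≡ 4 − 5 = -1 (mod 9).
    Reduce coefficients mod 9: 4·t ≡ 8 (mod 9).
    The inverse of 4 mod 9 is 7 (since 4·7 = 28 = 3·9 + 1), so t ≡ 7·8 = 56 ≡ 2 (mod 9).
    Then x = 5 + 13·2 = 31, valid modulo lcm(13, 9) = 117: x ≡ 31 (mod 117).
  Combine with x ≡ 0 (mod 4): since gcd(117, 4) = 1, we get a unique residue mod 468.
    Write x = 31 + 117·t and substitute into x ≡ 0 (mod 4): 117·t ≡ 0 − 31 = -31 (mod 4).
    Reduce coefficients mod 4: 1·t ≡ 1 (mod 4).
    So t ≡ 1 (mod 4).
    Then x = 31 + 117·1 = 148, valid modulo lcm(117, 4) = 468: x ≡ 148 (mod 468).
Verify: 148 mod 13 = 5 ✓, 148 mod 9 = 4 ✓, 148 mod 4 = 0 ✓.

x ≡ 148 (mod 468).


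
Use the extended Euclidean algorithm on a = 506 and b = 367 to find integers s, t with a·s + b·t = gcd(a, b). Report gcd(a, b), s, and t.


Euclidean algorithm on (506, 367) — divide until remainder is 0:
  506 = 1 · 367 + 139
  367 = 2 · 139 + 89
  139 = 1 · 89 + 50
  89 = 1 · 50 + 39
  50 = 1 · 39 + 11
  39 = 3 · 11 + 6
  11 = 1 · 6 + 5
  6 = 1 · 5 + 1
  5 = 5 · 1 + 0
gcd(506, 367) = 1.
Track Bezout coefficients alongside the remainders: start with r₀ = 506 = a·1 + b·0 (s = 1, t = 0) and r₁ = 367 = a·0 + b·1 (s = 0, t = 1); each new remainder r_{k+1} = r_{k-1} − q_k·r_k inherits s_{k+1} = s_{k-1} − q_k·s_k, t_{k+1} = t_{k-1} − q_k·t_k, so r_k = a·s_k + b·t_k at every step:
  q = 1: r = 139, s = 1 − 1·0 = 1, t = 0 − 1·1 = -1  (check: 506·1 + 367·(-1) = 139)
  q = 2: r = 89, s = 0 − 2·1 = -2, t = 1 − 2·(-1) = 3  (check: 506·(-2) + 367·3 = 89)
  q = 1: r = 50, s = 1 − 1·(-2) = 3, t = -1 − 1·3 = -4  (check: 506·3 + 367·(-4) = 50)
  q = 1: r = 39, s = -2 − 1·3 = -5, t = 3 − 1·(-4) = 7  (check: 506·(-5) + 367·7 = 39)
  q = 1: r = 11, s = 3 − 1·(-5) = 8, t = -4 − 1·7 = -11  (check: 506·8 + 367·(-11) = 11)
  q = 3: r = 6, s = -5 − 3·8 = -29, t = 7 − 3·(-11) = 40  (check: 506·(-29) + 367·40 = 6)
  q = 1: r = 5, s = 8 − 1·(-29) = 37, t = -11 − 1·40 = -51  (check: 506·37 + 367·(-51) = 5)
  q = 1: r = 1, s = -29 − 1·37 = -66, t = 40 − 1·(-51) = 91  (check: 506·(-66) + 367·91 = 1)
The row with r = 1 (the gcd) gives the Bezout coefficients s = -66, t = 91.
Result: 506 · (-66) + 367 · (91) = 1.

gcd(506, 367) = 1; s = -66, t = 91 (check: 506·(-66) + 367·91 = 1).


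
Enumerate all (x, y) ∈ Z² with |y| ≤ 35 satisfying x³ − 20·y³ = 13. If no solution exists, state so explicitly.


The equation is x³ - 20y³ = 13. For fixed y, x³ = 20·y³ + 13, so a solution requires the RHS to be a perfect cube.
Strategy: iterate y from -35 to 35, compute RHS = 20·y³ + 13, and check whether it is a (positive or negative) perfect cube.
Check small values of y:
  y = 0: RHS = 13 is not a perfect cube.
  y = 1: RHS = 33 is not a perfect cube.
  y = -1: RHS = -7 is not a perfect cube.
  y = 2: RHS = 173 is not a perfect cube.
  y = -2: RHS = -147 is not a perfect cube.
  y = 3: RHS = 553 is not a perfect cube.
  y = -3: RHS = -527 is not a perfect cube.
Continuing the search up to |y| = 35 finds no solutions either.
No (x, y) in the scanned range satisfies the equation.

No integer solutions with |y| ≤ 35.


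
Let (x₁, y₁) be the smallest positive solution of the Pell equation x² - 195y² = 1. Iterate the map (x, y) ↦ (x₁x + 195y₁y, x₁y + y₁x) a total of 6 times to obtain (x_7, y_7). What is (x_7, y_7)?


Step 1: Find the fundamental solution (x₁, y₁) of x² - 195y² = 1.
  Expand √195 as a continued fraction. a₀ = ⌊√195⌋ = 13; iterate m_{k+1} = d_k·a_k − m_k, d_{k+1} = (195 − m_{k+1}²)/d_k, a_{k+1} = ⌊(a₀ + m_{k+1})/d_{k+1}⌋ (starting m₀ = 0, d₀ = 1), with convergents p_k = a_k·p_{k-1} + p_{k-2}, q_k = a_k·q_{k-1} + q_{k-2} (p₋₁ = 1, q₋₁ = 0):
  k = 0: a₀ = 13; p₀/q₀ = 13/1; p₀² − 195·q₀² = 169 − 195 = -26.
  k = 1: m = 13, d = 26, a = ⌊(13 + 13)/26⌋ = 1; p/q = (1·13 + 1)/(1·1 + 0) = 14/1; p² − 195·q² = 196 − 195 = 1.
  The first convergent with p² − 195·q² = 1 gives the fundamental solution (x₁, y₁) = (14, 1).
Step 2: Apply the recurrence (x_{n+1}, y_{n+1}) = (x₁x_n + 195y₁y_n, x₁y_n + y₁x_n) repeatedly.
  From (x_1, y_1) = (14, 1): x_2 = 14·14 + 195·1·1 = 391; y_2 = 14·1 + 1·14 = 28.
  From (x_2, y_2) = (391, 28): x_3 = 14·391 + 195·1·28 = 10934; y_3 = 14·28 + 1·391 = 783.
  From (x_3, y_3) = (10934, 783): x_4 = 14·10934 + 195·1·783 = 305761; y_4 = 14·783 + 1·10934 = 21896.
  From (x_4, y_4) = (305761, 21896): x_5 = 14·305761 + 195·1·21896 = 8550374; y_5 = 14·21896 + 1·305761 = 612305.
  From (x_5, y_5) = (8550374, 612305): x_6 = 14·8550374 + 195·1·612305 = 239104711; y_6 = 14·612305 + 1·8550374 = 17122644.
  From (x_6, y_6) = (239104711, 17122644): x_7 = 14·239104711 + 195·1·17122644 = 6686381534; y_7 = 14·17122644 + 1·239104711 = 478821727.
Step 3: Verify x_7² - 195·y_7² = 44707698018216193156 - 44707698018216193155 = 1 (should be 1). ✓

(x_1, y_1) = (14, 1); (x_7, y_7) = (6686381534, 478821727).


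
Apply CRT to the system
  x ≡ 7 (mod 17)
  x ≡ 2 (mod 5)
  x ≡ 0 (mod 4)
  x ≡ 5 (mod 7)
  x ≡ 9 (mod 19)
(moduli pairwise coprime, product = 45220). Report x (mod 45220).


Product of moduli M = 17 · 5 · 4 · 7 · 19 = 45220.
Merge one congruence at a time:
  Start: x ≡ 7 (mod 17).
  Combine with x ≡ 2 (mod 5); new modulus lcm = 85.
    Write x = 7 + 17·t and substitute into x ≡ 2 (mod 5): 17·t ≡ 2 − 7 = -5 (mod 5).
    Reduce coefficients mod 5: 2·t ≡ 0 (mod 5).
    The inverse of 2 mod 5 is 3 (since 2·3 = 6 = 1·5 + 1), so t ≡ 3·0 = 0 ≡ 0 (mod 5).
    Then x = 7 + 17·0 = 7, valid modulo lcm(17, 5) = 85: x ≡ 7 (mod 85).
  Combine with x ≡ 0 (mod 4); new modulus lcm = 340.
    Write x = 7 + 85·t and substitute into x ≡ 0 (mod 4): 85·t ≡ 0 − 7 = -7 (mod 4).
    Reduce coefficients mod 4: 1·t ≡ 1 (mod 4).
    So t ≡ 1 (mod 4).
    Then x = 7 + 85·1 = 92, valid modulo lcm(85, 4) = 340: x ≡ 92 (mod 340).
  Combine with x ≡ 5 (mod 7); new modulus lcm = 2380.
    Write x = 92 + 340·t and substitute into x ≡ 5 (mod 7): 340·t ≡ 5 − 92 = -87 (mod 7).
    Reduce coefficients mod 7: 4·t ≡ 4 (mod 7).
    The inverse of 4 mod 7 is 2 (since 4·2 = 8 = 1·7 + 1), so t ≡ 2·4 = 8 ≡ 1 (mod 7).
    Then x = 92 + 340·1 = 432, valid modulo lcm(340, 7) = 2380: x ≡ 432 (mod 2380).
  Combine with x ≡ 9 (mod 19); new modulus lcm = 45220.
    Write x = 432 + 2380·t and substitute into x ≡ 9 (mod 19): 2380·t ≡ 9 − 432 = -423 (mod 19).
    Reduce coefficients mod 19: 5·t ≡ 14 (mod 19).
    The inverse of 5 mod 19 is 4 (since 5·4 = 20 = 1·19 + 1), so t ≡ 4·14 = 56 ≡ 18 (mod 19).
    Then x = 432 + 2380·18 = 43272, valid modulo lcm(2380, 19) = 45220: x ≡ 43272 (mod 45220).
Verify against each original: 43272 mod 17 = 7, 43272 mod 5 = 2, 43272 mod 4 = 0, 43272 mod 7 = 5, 43272 mod 19 = 9.

x ≡ 43272 (mod 45220).


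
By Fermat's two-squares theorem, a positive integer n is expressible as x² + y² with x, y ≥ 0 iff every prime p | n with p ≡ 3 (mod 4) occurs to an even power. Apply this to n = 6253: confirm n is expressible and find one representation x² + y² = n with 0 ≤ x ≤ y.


Step 1: Factor n = 6253 = 13^2 · 37.
Step 2: Check the mod-4 condition on each prime factor: 13 ≡ 1 (mod 4), exponent 2; 37 ≡ 1 (mod 4), exponent 1.
All primes ≡ 3 (mod 4) appear to even exponent (or don't appear), so by the two-squares theorem n IS expressible as a sum of two squares.
Step 3: Build a representation. Here n = 13 · 13 · 37 is a product of primes ≡ 1 (mod 4). Each prime p ≡ 1 (mod 4) is itself a sum of two squares; find a² by testing p − a² for a perfect square:
  13: 13 − 1² = 12, 13 − 2² = 9 = 3² ⇒ 13 = 2² + 3².
  37: 37 − 1² = 36 = 6² ⇒ 37 = 1² + 6².
  Combine using the Brahmagupta–Fibonacci identity (a² + b²)(c² + d²) = (ac − bd)² + (ad + bc)² = (ac + bd)² + (ad − bc)²:
  13 · 13 = 169: from (2² + 3²)(2² + 3²), take (2·2 − 3·3, 2·3 + 3·2) = (4 − 9, 6 + 6) = (-5, 12); dropping signs (only squares matter) gives (5, 12); check 5² + 12² = 25 + 144 = 169 ✓.
  169 · 37 = 6253: from (5² + 12²)(1² + 6²), take (5·1 − 12·6, 5·6 + 12·1) = (5 − 72, 30 + 12) = (-67, 42); dropping signs (only squares matter) gives (67, 42); check 67² + 42² = 4489 + 1764 = 6253 ✓.
Step 4: Order so x ≤ y and verify: 42² + 67² = 1764 + 4489 = 6253 = n. ✓

n = 6253 = 42² + 67² (one valid representation with x ≤ y).


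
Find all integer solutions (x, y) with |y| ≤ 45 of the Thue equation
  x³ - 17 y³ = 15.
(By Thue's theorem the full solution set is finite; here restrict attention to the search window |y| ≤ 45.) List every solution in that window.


The equation is x³ - 17y³ = 15. For fixed y, x³ = 17·y³ + 15, so a solution requires the RHS to be a perfect cube.
Strategy: iterate y from -45 to 45, compute RHS = 17·y³ + 15, and check whether it is a (positive or negative) perfect cube.
Check small values of y:
  y = 0: RHS = 15 is not a perfect cube.
  y = 1: RHS = 32 is not a perfect cube.
  y = -1: RHS = -2 is not a perfect cube.
  y = 2: RHS = 151 is not a perfect cube.
  y = -2: RHS = -121 is not a perfect cube.
  y = 3: RHS = 474 is not a perfect cube.
  y = -3: RHS = -444 is not a perfect cube.
Continuing the search up to |y| = 45 finds no solutions either.
No (x, y) in the scanned range satisfies the equation.

No integer solutions with |y| ≤ 45.


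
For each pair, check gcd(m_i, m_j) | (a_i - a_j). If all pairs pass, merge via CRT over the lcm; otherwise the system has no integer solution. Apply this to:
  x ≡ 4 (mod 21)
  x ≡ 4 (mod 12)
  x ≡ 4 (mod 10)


Moduli 21, 12, 10 are not pairwise coprime, so CRT works modulo lcm(m_i) when all pairwise compatibility conditions hold.
Pairwise compatibility: gcd(m_i, m_j) must divide a_i - a_j for every pair.
Merge one congruence at a time:
  Start: x ≡ 4 (mod 21).
  Combine with x ≡ 4 (mod 12): gcd(21, 12) = 3; 4 - 4 = 0, which IS divisible by 3, so compatible.
    Write x = 4 + 21·t and substitute into x ≡ 4 (mod 12): 21·t ≡ 4 − 4 = 0 (mod 12).
    Divide the congruence (and modulus) by g = 3: 7·t ≡ 0 (mod 4).
    Reduce coefficients mod 4: 3·t ≡ 0 (mod 4).
    The inverse of 3 mod 4 is 3 (since 3·3 = 9 = 2·4 + 1), so t ≡ 3·0 = 0 ≡ 0 (mod 4).
    Then x = 4 + 21·0 = 4, valid modulo lcm(21, 12) = 84: x ≡ 4 (mod 84).
  Combine with x ≡ 4 (mod 10): gcd(84, 10) = 2; 4 - 4 = 0, which IS divisible by 2, so compatible.
    Write x = 4 + 84·t and substitute into x ≡ 4 (mod 10): 84·t ≡ 4 − 4 = 0 (mod 10).
    Divide the congruence (and modulus) by g = 2: 42·t ≡ 0 (mod 5).
    Reduce coefficients mod 5: 2·t ≡ 0 (mod 5).
    The inverse of 2 mod 5 is 3 (since 2·3 = 6 = 1·5 + 1), so t ≡ 3·0 = 0 ≡ 0 (mod 5).
    Then x = 4 + 84·0 = 4, valid modulo lcm(84, 10) = 420: x ≡ 4 (mod 420).
Verify: 4 mod 21 = 4, 4 mod 12 = 4, 4 mod 10 = 4.

x ≡ 4 (mod 420).


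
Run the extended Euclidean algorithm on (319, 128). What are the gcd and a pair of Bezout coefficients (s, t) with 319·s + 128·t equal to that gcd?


Euclidean algorithm on (319, 128) — divide until remainder is 0:
  319 = 2 · 128 + 63
  128 = 2 · 63 + 2
  63 = 31 · 2 + 1
  2 = 2 · 1 + 0
gcd(319, 128) = 1.
Track Bezout coefficients alongside the remainders: start with r₀ = 319 = a·1 + b·0 (s = 1, t = 0) and r₁ = 128 = a·0 + b·1 (s = 0, t = 1); each new remainder r_{k+1} = r_{k-1} − q_k·r_k inherits s_{k+1} = s_{k-1} − q_k·s_k, t_{k+1} = t_{k-1} − q_k·t_k, so r_k = a·s_k + b·t_k at every step:
  q = 2: r = 63, s = 1 − 2·0 = 1, t = 0 − 2·1 = -2  (check: 319·1 + 128·(-2) = 63)
  q = 2: r = 2, s = 0 − 2·1 = -2, t = 1 − 2·(-2) = 5  (check: 319·(-2) + 128·5 = 2)
  q = 31: r = 1, s = 1 − 31·(-2) = 63, t = -2 − 31·5 = -157  (check: 319·63 + 128·(-157) = 1)
The row with r = 1 (the gcd) gives the Bezout coefficients s = 63, t = -157.
Result: 319 · (63) + 128 · (-157) = 1.

gcd(319, 128) = 1; s = 63, t = -157 (check: 319·63 + 128·(-157) = 1).


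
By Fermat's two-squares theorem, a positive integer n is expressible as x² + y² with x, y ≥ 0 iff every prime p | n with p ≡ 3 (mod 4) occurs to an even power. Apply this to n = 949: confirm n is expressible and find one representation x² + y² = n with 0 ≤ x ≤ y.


Step 1: Factor n = 949 = 13 · 73.
Step 2: Check the mod-4 condition on each prime factor: 13 ≡ 1 (mod 4), exponent 1; 73 ≡ 1 (mod 4), exponent 1.
All primes ≡ 3 (mod 4) appear to even exponent (or don't appear), so by the two-squares theorem n IS expressible as a sum of two squares.
Step 3: Build a representation. Here n = 13 · 73 is a product of primes ≡ 1 (mod 4). Each prime p ≡ 1 (mod 4) is itself a sum of two squares; find a² by testing p − a² for a perfect square:
  13: 13 − 1² = 12, 13 − 2² = 9 = 3² ⇒ 13 = 2² + 3².
  73: 73 − 1² = 72, 73 − 2² = 69, 73 − 3² = 64 = 8² ⇒ 73 = 3² + 8².
  Combine using the Brahmagupta–Fibonacci identity (a² + b²)(c² + d²) = (ac − bd)² + (ad + bc)² = (ac + bd)² + (ad − bc)²:
  13 · 73 = 949: from (2² + 3²)(3² + 8²), take (2·3 − 3·8, 2·8 + 3·3) = (6 − 24, 16 + 9) = (-18, 25); dropping signs (only squares matter) gives (18, 25); check 18² + 25² = 324 + 625 = 949 ✓.
Step 4: Order so x ≤ y and verify: 18² + 25² = 324 + 625 = 949 = n. ✓

n = 949 = 18² + 25² (one valid representation with x ≤ y).


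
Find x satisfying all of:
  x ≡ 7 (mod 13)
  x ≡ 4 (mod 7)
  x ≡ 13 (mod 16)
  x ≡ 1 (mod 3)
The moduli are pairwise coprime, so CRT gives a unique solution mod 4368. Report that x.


Product of moduli M = 13 · 7 · 16 · 3 = 4368.
Merge one congruence at a time:
  Start: x ≡ 7 (mod 13).
  Combine with x ≡ 4 (mod 7); new modulus lcm = 91.
    Write x = 7 + 13·t and substitute into x ≡ 4 (mod 7): 13·t ≡ 4 − 7 = -3 (mod 7).
    Reduce coefficients mod 7: 6·t ≡ 4 (mod 7).
    The inverse of 6 mod 7 is 6 (since 6·6 = 36 = 5·7 + 1), so t ≡ 6·4 = 24 ≡ 3 (mod 7).
    Then x = 7 + 13·3 = 46, valid modulo lcm(13, 7) = 91: x ≡ 46 (mod 91).
  Combine with x ≡ 13 (mod 16); new modulus lcm = 1456.
    Write x = 46 + 91·t and substitute into x ≡ 13 (mod 16): 91·t ≡ 13 − 46 = -33 (mod 16).
    Reduce coefficients mod 16: 11·t ≡ 15 (mod 16).
    The inverse of 11 mod 16 is 3 (since 11·3 = 33 = 2·16 + 1), so t ≡ 3·15 = 45 ≡ 13 (mod 16).
    Then x = 46 + 91·13 = 1229, valid modulo lcm(91, 16) = 1456: x ≡ 1229 (mod 1456).
  Combine with x ≡ 1 (mod 3); new modulus lcm = 4368.
    Write x = 1229 + 1456·t and substitute into x ≡ 1 (mod 3): 1456·t ≡ 1 − 1229 = -1228 (mod 3).
    Reduce coefficients mod 3: 1·t ≡ 2 (mod 3).
    So t ≡ 2 (mod 3).
    Then x = 1229 + 1456·2 = 4141, valid modulo lcm(1456, 3) = 4368: x ≡ 4141 (mod 4368).
Verify against each original: 4141 mod 13 = 7, 4141 mod 7 = 4, 4141 mod 16 = 13, 4141 mod 3 = 1.

x ≡ 4141 (mod 4368).


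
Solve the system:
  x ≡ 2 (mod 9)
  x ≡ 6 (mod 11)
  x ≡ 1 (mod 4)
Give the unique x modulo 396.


Moduli 9, 11, 4 are pairwise coprime; by CRT there is a unique solution modulo M = 9 · 11 · 4 = 396.
Solve pairwise, accumulating the modulus:
  Start with x ≡ 2 (mod 9).
  Combine with x ≡ 6 (mod 11): since gcd(9, 11) = 1, we get a unique residue mod 99.
    Write x = 2 + 9·t and substitute into x ≡ 6 (mod 11): 9·t ≡ 6 − 2 = 4 (mod 11).
    The inverse of 9 mod 11 is 5 (since 9·5 = 45 = 4·11 + 1), so t ≡ 5·4 = 20 ≡ 9 (mod 11).
    Then x = 2 + 9·9 = 83, valid modulo lcm(9, 11) = 99: x ≡ 83 (mod 99).
  Combine with x ≡ 1 (mod 4): since gcd(99, 4) = 1, we get a unique residue mod 396.
    Write x = 83 + 99·t and substitute into x ≡ 1 (mod 4): 99·t ≡ 1 − 83 = -82 (mod 4).
    Reduce coefficients mod 4: 3·t ≡ 2 (mod 4).
    The inverse of 3 mod 4 is 3 (since 3·3 = 9 = 2·4 + 1), so t ≡ 3·2 = 6 ≡ 2 (mod 4).
    Then x = 83 + 99·2 = 281, valid modulo lcm(99, 4) = 396: x ≡ 281 (mod 396).
Verify: 281 mod 9 = 2 ✓, 281 mod 11 = 6 ✓, 281 mod 4 = 1 ✓.

x ≡ 281 (mod 396).


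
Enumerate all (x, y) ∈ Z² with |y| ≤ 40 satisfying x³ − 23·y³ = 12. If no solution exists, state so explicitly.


The equation is x³ - 23y³ = 12. For fixed y, x³ = 23·y³ + 12, so a solution requires the RHS to be a perfect cube.
Strategy: iterate y from -40 to 40, compute RHS = 23·y³ + 12, and check whether it is a (positive or negative) perfect cube.
Check small values of y:
  y = 0: RHS = 12 is not a perfect cube.
  y = 1: RHS = 35 is not a perfect cube.
  y = -1: RHS = -11 is not a perfect cube.
  y = 2: RHS = 196 is not a perfect cube.
  y = -2: RHS = -172 is not a perfect cube.
  y = 3: RHS = 633 is not a perfect cube.
  y = -3: RHS = -609 is not a perfect cube.
Continuing the search up to |y| = 40 finds no solutions either.
No (x, y) in the scanned range satisfies the equation.

No integer solutions with |y| ≤ 40.


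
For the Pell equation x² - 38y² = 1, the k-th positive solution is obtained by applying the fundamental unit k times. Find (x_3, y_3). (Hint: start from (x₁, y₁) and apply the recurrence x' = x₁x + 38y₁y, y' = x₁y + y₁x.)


Step 1: Find the fundamental solution (x₁, y₁) of x² - 38y² = 1.
  Expand √38 as a continued fraction. a₀ = ⌊√38⌋ = 6; iterate m_{k+1} = d_k·a_k − m_k, d_{k+1} = (38 − m_{k+1}²)/d_k, a_{k+1} = ⌊(a₀ + m_{k+1})/d_{k+1}⌋ (starting m₀ = 0, d₀ = 1), with convergents p_k = a_k·p_{k-1} + p_{k-2}, q_k = a_k·q_{k-1} + q_{k-2} (p₋₁ = 1, q₋₁ = 0):
  k = 0: a₀ = 6; p₀/q₀ = 6/1; p₀² − 38·q₀² = 36 − 38 = -2.
  k = 1: m = 6, d = 2, a = ⌊(6 + 6)/2⌋ = 6; p/q = (6·6 + 1)/(6·1 + 0) = 37/6; p² − 38·q² = 1369 − 1368 = 1.
  The first convergent with p² − 38·q² = 1 gives the fundamental solution (x₁, y₁) = (37, 6).
Step 2: Apply the recurrence (x_{n+1}, y_{n+1}) = (x₁x_n + 38y₁y_n, x₁y_n + y₁x_n) repeatedly.
  From (x_1, y_1) = (37, 6): x_2 = 37·37 + 38·6·6 = 2737; y_2 = 37·6 + 6·37 = 444.
  From (x_2, y_2) = (2737, 444): x_3 = 37·2737 + 38·6·444 = 202501; y_3 = 37·444 + 6·2737 = 32850.
Step 3: Verify x_3² - 38·y_3² = 41006655001 - 41006655000 = 1 (should be 1). ✓

(x_1, y_1) = (37, 6); (x_3, y_3) = (202501, 32850).


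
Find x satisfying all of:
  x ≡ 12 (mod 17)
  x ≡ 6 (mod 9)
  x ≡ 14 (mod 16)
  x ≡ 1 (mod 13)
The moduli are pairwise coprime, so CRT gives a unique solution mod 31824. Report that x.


Product of moduli M = 17 · 9 · 16 · 13 = 31824.
Merge one congruence at a time:
  Start: x ≡ 12 (mod 17).
  Combine with x ≡ 6 (mod 9); new modulus lcm = 153.
    Write x = 12 + 17·t and substitute into x ≡ 6 (mod 9): 17·t ≡ 6 − 12 = -6 (mod 9).
    Reduce coefficients mod 9: 8·t ≡ 3 (mod 9).
    The inverse of 8 mod 9 is 8 (since 8·8 = 64 = 7·9 + 1), so t ≡ 8·3 = 24 ≡ 6 (mod 9).
    Then x = 12 + 17·6 = 114, valid modulo lcm(17, 9) = 153: x ≡ 114 (mod 153).
  Combine with x ≡ 14 (mod 16); new modulus lcm = 2448.
    Write x = 114 + 153·t and substitute into x ≡ 14 (mod 16): 153·t ≡ 14 − 114 = -100 (mod 16).
    Reduce coefficients mod 16: 9·t ≡ 12 (mod 16).
    The inverse of 9 mod 16 is 9 (since 9·9 = 81 = 5·16 + 1), so t ≡ 9·12 = 108 ≡ 12 (mod 16).
    Then x = 114 + 153·12 = 1950, valid modulo lcm(153, 16) = 2448: x ≡ 1950 (mod 2448).
  Combine with x ≡ 1 (mod 13); new modulus lcm = 31824.
    Write x = 1950 + 2448·t and substitute into x ≡ 1 (mod 13): 2448·t ≡ 1 − 1950 = -1949 (mod 13).
    Reduce coefficients mod 13: 4·t ≡ 1 (mod 13).
    The inverse of 4 mod 13 is 10 (since 4·10 = 40 = 3·13 + 1), so t ≡ 10·1 = 10 ≡ 10 (mod 13).
    Then x = 1950 + 2448·10 = 26430, valid modulo lcm(2448, 13) = 31824: x ≡ 26430 (mod 31824).
Verify against each original: 26430 mod 17 = 12, 26430 mod 9 = 6, 26430 mod 16 = 14, 26430 mod 13 = 1.

x ≡ 26430 (mod 31824).


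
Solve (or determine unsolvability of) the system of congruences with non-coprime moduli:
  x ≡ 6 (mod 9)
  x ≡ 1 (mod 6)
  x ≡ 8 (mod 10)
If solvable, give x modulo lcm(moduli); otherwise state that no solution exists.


Moduli 9, 6, 10 are not pairwise coprime, so CRT works modulo lcm(m_i) when all pairwise compatibility conditions hold.
Pairwise compatibility: gcd(m_i, m_j) must divide a_i - a_j for every pair.
Merge one congruence at a time:
  Start: x ≡ 6 (mod 9).
  Combine with x ≡ 1 (mod 6): gcd(9, 6) = 3, and 1 - 6 = -5 is NOT divisible by 3.
    ⇒ system is inconsistent (no integer solution).

No solution (the system is inconsistent).


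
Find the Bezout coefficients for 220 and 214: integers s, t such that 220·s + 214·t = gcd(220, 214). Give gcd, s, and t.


Euclidean algorithm on (220, 214) — divide until remainder is 0:
  220 = 1 · 214 + 6
  214 = 35 · 6 + 4
  6 = 1 · 4 + 2
  4 = 2 · 2 + 0
gcd(220, 214) = 2.
Track Bezout coefficients alongside the remainders: start with r₀ = 220 = a·1 + b·0 (s = 1, t = 0) and r₁ = 214 = a·0 + b·1 (s = 0, t = 1); each new remainder r_{k+1} = r_{k-1} − q_k·r_k inherits s_{k+1} = s_{k-1} − q_k·s_k, t_{k+1} = t_{k-1} − q_k·t_k, so r_k = a·s_k + b·t_k at every step:
  q = 1: r = 6, s = 1 − 1·0 = 1, t = 0 − 1·1 = -1  (check: 220·1 + 214·(-1) = 6)
  q = 35: r = 4, s = 0 − 35·1 = -35, t = 1 − 35·(-1) = 36  (check: 220·(-35) + 214·36 = 4)
  q = 1: r = 2, s = 1 − 1·(-35) = 36, t = -1 − 1·36 = -37  (check: 220·36 + 214·(-37) = 2)
The row with r = 2 (the gcd) gives the Bezout coefficients s = 36, t = -37.
Result: 220 · (36) + 214 · (-37) = 2.

gcd(220, 214) = 2; s = 36, t = -37 (check: 220·36 + 214·(-37) = 2).


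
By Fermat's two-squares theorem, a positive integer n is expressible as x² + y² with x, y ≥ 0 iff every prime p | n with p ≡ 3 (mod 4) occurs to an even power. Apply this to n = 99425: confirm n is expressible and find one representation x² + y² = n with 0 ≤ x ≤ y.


Step 1: Factor n = 99425 = 5^2 · 41 · 97.
Step 2: Check the mod-4 condition on each prime factor: 5 ≡ 1 (mod 4), exponent 2; 41 ≡ 1 (mod 4), exponent 1; 97 ≡ 1 (mod 4), exponent 1.
All primes ≡ 3 (mod 4) appear to even exponent (or don't appear), so by the two-squares theorem n IS expressible as a sum of two squares.
Step 3: Build a representation. Group n = k² · m with k = 5 and m = 41 · 97 = 3977 (a product of primes ≡ 1 (mod 4)); a representation of m scales to one of n via (k·x)² + (k·y)² = k²(x² + y²). Each prime p ≡ 1 (mod 4) is itself a sum of two squares; find a² by testing p − a² for a perfect square:
  41: 41 − 1² = 40, 41 − 2² = 37, 41 − 3² = 32, 41 − 4² = 25 = 5² ⇒ 41 = 4² + 5².
  97: 97 − 1² = 96, 97 − 2² = 93, 97 − 3² = 88, 97 − 4² = 81 = 9² ⇒ 97 = 4² + 9².
  Combine using the Brahmagupta–Fibonacci identity (a² + b²)(c² + d²) = (ac − bd)² + (ad + bc)² = (ac + bd)² + (ad − bc)²:
  41 · 97 = 3977: from (4² + 5²)(4² + 9²), take (4·4 − 5·9, 4·9 + 5·4) = (16 − 45, 36 + 20) = (-29, 56); dropping signs (only squares matter) gives (29, 56); check 29² + 56² = 841 + 3136 = 3977 ✓.
  Scale by k = 5: (5·29, 5·56) = (145, 280).
Step 4: Order so x ≤ y and verify: 145² + 280² = 21025 + 78400 = 99425 = n. ✓

n = 99425 = 145² + 280² (one valid representation with x ≤ y).


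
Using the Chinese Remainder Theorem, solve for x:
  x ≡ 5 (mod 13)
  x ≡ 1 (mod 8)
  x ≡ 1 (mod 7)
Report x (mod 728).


Moduli 13, 8, 7 are pairwise coprime; by CRT there is a unique solution modulo M = 13 · 8 · 7 = 728.
Solve pairwise, accumulating the modulus:
  Start with x ≡ 5 (mod 13).
  Combine with x ≡ 1 (mod 8): since gcd(13, 8) = 1, we get a unique residue mod 104.
    Write x = 5 + 13·t and substitute into x ≡ 1 (mod 8): 13·t ≡ 1 − 5 = -4 (mod 8).
    Reduce coefficients mod 8: 5·t ≡ 4 (mod 8).
    The inverse of 5 mod 8 is 5 (since 5·5 = 25 = 3·8 + 1), so t ≡ 5·4 = 20 ≡ 4 (mod 8).
    Then x = 5 + 13·4 = 57, valid modulo lcm(13, 8) = 104: x ≡ 57 (mod 104).
  Combine with x ≡ 1 (mod 7): since gcd(104, 7) = 1, we get a unique residue mod 728.
    Write x = 57 + 104·t and substitute into x ≡ 1 (mod 7): 104·t ≡ 1 − 57 = -56 (mod 7).
    Reduce coefficients mod 7: 6·t ≡ 0 (mod 7).
    The inverse of 6 mod 7 is 6 (since 6·6 = 36 = 5·7 + 1), so t ≡ 6·0 = 0 ≡ 0 (mod 7).
    Then x = 57 + 104·0 = 57, valid modulo lcm(104, 7) = 728: x ≡ 57 (mod 728).
Verify: 57 mod 13 = 5 ✓, 57 mod 8 = 1 ✓, 57 mod 7 = 1 ✓.

x ≡ 57 (mod 728).


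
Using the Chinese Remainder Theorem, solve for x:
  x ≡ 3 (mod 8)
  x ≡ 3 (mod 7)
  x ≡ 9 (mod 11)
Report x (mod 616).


Moduli 8, 7, 11 are pairwise coprime; by CRT there is a unique solution modulo M = 8 · 7 · 11 = 616.
Solve pairwise, accumulating the modulus:
  Start with x ≡ 3 (mod 8).
  Combine with x ≡ 3 (mod 7): since gcd(8, 7) = 1, we get a unique residue mod 56.
    Write x = 3 + 8·t and substitute into x ≡ 3 (mod 7): 8·t ≡ 3 − 3 = 0 (mod 7).
    Reduce coefficients mod 7: 1·t ≡ 0 (mod 7).
    So t ≡ 0 (mod 7).
    Then x = 3 + 8·0 = 3, valid modulo lcm(8, 7) = 56: x ≡ 3 (mod 56).
  Combine with x ≡ 9 (mod 11): since gcd(56, 11) = 1, we get a unique residue mod 616.
    Write x = 3 + 56·t and substitute into x ≡ 9 (mod 11): 56·t ≡ 9 − 3 = 6 (mod 11).
    Reduce coefficients mod 11: 1·t ≡ 6 (mod 11).
    So t ≡ 6 (mod 11).
    Then x = 3 + 56·6 = 339, valid modulo lcm(56, 11) = 616: x ≡ 339 (mod 616).
Verify: 339 mod 8 = 3 ✓, 339 mod 7 = 3 ✓, 339 mod 11 = 9 ✓.

x ≡ 339 (mod 616).


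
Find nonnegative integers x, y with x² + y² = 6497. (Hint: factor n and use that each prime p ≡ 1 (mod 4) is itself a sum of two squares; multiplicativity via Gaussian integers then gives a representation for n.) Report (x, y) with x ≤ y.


Step 1: Factor n = 6497 = 73 · 89.
Step 2: Check the mod-4 condition on each prime factor: 73 ≡ 1 (mod 4), exponent 1; 89 ≡ 1 (mod 4), exponent 1.
All primes ≡ 3 (mod 4) appear to even exponent (or don't appear), so by the two-squares theorem n IS expressible as a sum of two squares.
Step 3: Build a representation. Here n = 73 · 89 is a product of primes ≡ 1 (mod 4). Each prime p ≡ 1 (mod 4) is itself a sum of two squares; find a² by testing p − a² for a perfect square:
  73: 73 − 1² = 72, 73 − 2² = 69, 73 − 3² = 64 = 8² ⇒ 73 = 3² + 8².
  89: 89 − 1² = 88, 89 − 2² = 85, 89 − 3² = 80, 89 − 4² = 73, 89 − 5² = 64 = 8² ⇒ 89 = 5² + 8².
  Combine using the Brahmagupta–Fibonacci identity (a² + b²)(c² + d²) = (ac − bd)² + (ad + bc)² = (ac + bd)² + (ad − bc)²:
  73 · 89 = 6497: from (3² + 8²)(5² + 8²), take (3·5 − 8·8, 3·8 + 8·5) = (15 − 64, 24 + 40) = (-49, 64); dropping signs (only squares matter) gives (49, 64); check 49² + 64² = 2401 + 4096 = 6497 ✓.
Step 4: Order so x ≤ y and verify: 49² + 64² = 2401 + 4096 = 6497 = n. ✓

n = 6497 = 49² + 64² (one valid representation with x ≤ y).


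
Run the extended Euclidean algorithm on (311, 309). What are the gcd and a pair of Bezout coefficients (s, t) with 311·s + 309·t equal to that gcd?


Euclidean algorithm on (311, 309) — divide until remainder is 0:
  311 = 1 · 309 + 2
  309 = 154 · 2 + 1
  2 = 2 · 1 + 0
gcd(311, 309) = 1.
Track Bezout coefficients alongside the remainders: start with r₀ = 311 = a·1 + b·0 (s = 1, t = 0) and r₁ = 309 = a·0 + b·1 (s = 0, t = 1); each new remainder r_{k+1} = r_{k-1} − q_k·r_k inherits s_{k+1} = s_{k-1} − q_k·s_k, t_{k+1} = t_{k-1} − q_k·t_k, so r_k = a·s_k + b·t_k at every step:
  q = 1: r = 2, s = 1 − 1·0 = 1, t = 0 − 1·1 = -1  (check: 311·1 + 309·(-1) = 2)
  q = 154: r = 1, s = 0 − 154·1 = -154, t = 1 − 154·(-1) = 155  (check: 311·(-154) + 309·155 = 1)
The row with r = 1 (the gcd) gives the Bezout coefficients s = -154, t = 155.
Result: 311 · (-154) + 309 · (155) = 1.

gcd(311, 309) = 1; s = -154, t = 155 (check: 311·(-154) + 309·155 = 1).


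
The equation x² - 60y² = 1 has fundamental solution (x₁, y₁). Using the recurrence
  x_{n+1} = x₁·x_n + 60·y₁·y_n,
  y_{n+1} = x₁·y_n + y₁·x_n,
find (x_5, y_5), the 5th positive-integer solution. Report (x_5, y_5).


Step 1: Find the fundamental solution (x₁, y₁) of x² - 60y² = 1.
  Expand √60 as a continued fraction. a₀ = ⌊√60⌋ = 7; iterate m_{k+1} = d_k·a_k − m_k, d_{k+1} = (60 − m_{k+1}²)/d_k, a_{k+1} = ⌊(a₀ + m_{k+1})/d_{k+1}⌋ (starting m₀ = 0, d₀ = 1), with convergents p_k = a_k·p_{k-1} + p_{k-2}, q_k = a_k·q_{k-1} + q_{k-2} (p₋₁ = 1, q₋₁ = 0):
  k = 0: a₀ = 7; p₀/q₀ = 7/1; p₀² − 60·q₀² = 49 − 60 = -11.
  k = 1: m = 7, d = 11, a = ⌊(7 + 7)/11⌋ = 1; p/q = (1·7 + 1)/(1·1 + 0) = 8/1; p² − 60·q² = 64 − 60 = 4.
  k = 2: m = 4, d = 4, a = ⌊(7 + 4)/4⌋ = 2; p/q = (2·8 + 7)/(2·1 + 1) = 23/3; p² − 60·q² = 529 − 540 = -11.
  k = 3: m = 4, d = 11, a = ⌊(7 + 4)/11⌋ = 1; p/q = (1·23 + 8)/(1·3 + 1) = 31/4; p² − 60·q² = 961 − 960 = 1.
  The first convergent with p² − 60·q² = 1 gives the fundamental solution (x₁, y₁) = (31, 4).
Step 2: Apply the recurrence (x_{n+1}, y_{n+1}) = (x₁x_n + 60y₁y_n, x₁y_n + y₁x_n) repeatedly.
  From (x_1, y_1) = (31, 4): x_2 = 31·31 + 60·4·4 = 1921; y_2 = 31·4 + 4·31 = 248.
  From (x_2, y_2) = (1921, 248): x_3 = 31·1921 + 60·4·248 = 119071; y_3 = 31·248 + 4·1921 = 15372.
  From (x_3, y_3) = (119071, 15372): x_4 = 31·119071 + 60·4·15372 = 7380481; y_4 = 31·15372 + 4·119071 = 952816.
  From (x_4, y_4) = (7380481, 952816): x_5 = 31·7380481 + 60·4·952816 = 457470751; y_5 = 31·952816 + 4·7380481 = 59059220.
Step 3: Verify x_5² - 60·y_5² = 209279488020504001 - 209279488020504000 = 1 (should be 1). ✓

(x_1, y_1) = (31, 4); (x_5, y_5) = (457470751, 59059220).


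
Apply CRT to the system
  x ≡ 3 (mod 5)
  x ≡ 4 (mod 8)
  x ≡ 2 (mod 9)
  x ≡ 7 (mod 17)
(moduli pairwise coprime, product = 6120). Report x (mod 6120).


Product of moduli M = 5 · 8 · 9 · 17 = 6120.
Merge one congruence at a time:
  Start: x ≡ 3 (mod 5).
  Combine with x ≡ 4 (mod 8); new modulus lcm = 40.
    Write x = 3 + 5·t and substitute into x ≡ 4 (mod 8): 5·t ≡ 4 − 3 = 1 (mod 8).
    The inverse of 5 mod 8 is 5 (since 5·5 = 25 = 3·8 + 1), so t ≡ 5·1 = 5 ≡ 5 (mod 8).
    Then x = 3 + 5·5 = 28, valid modulo lcm(5, 8) = 40: x ≡ 28 (mod 40).
  Combine with x ≡ 2 (mod 9); new modulus lcm = 360.
    Write x = 28 + 40·t and substitute into x ≡ 2 (mod 9): 40·t ≡ 2 − 28 = -26 (mod 9).
    Reduce coefficients mod 9: 4·t ≡ 1 (mod 9).
    The inverse of 4 mod 9 is 7 (since 4·7 = 28 = 3·9 + 1), so t ≡ 7·1 = 7 ≡ 7 (mod 9).
    Then x = 28 + 40·7 = 308, valid modulo lcm(40, 9) = 360: x ≡ 308 (mod 360).
  Combine with x ≡ 7 (mod 17); new modulus lcm = 6120.
    Write x = 308 + 360·t and substitute into x ≡ 7 (mod 17): 360·t ≡ 7 − 308 = -301 (mod 17).
    Reduce coefficients mod 17: 3·t ≡ 5 (mod 17).
    The inverse of 3 mod 17 is 6 (since 3·6 = 18 = 1·17 + 1), so t ≡ 6·5 = 30 ≡ 13 (mod 17).
    Then x = 308 + 360·13 = 4988, valid modulo lcm(360, 17) = 6120: x ≡ 4988 (mod 6120).
Verify against each original: 4988 mod 5 = 3, 4988 mod 8 = 4, 4988 mod 9 = 2, 4988 mod 17 = 7.

x ≡ 4988 (mod 6120).


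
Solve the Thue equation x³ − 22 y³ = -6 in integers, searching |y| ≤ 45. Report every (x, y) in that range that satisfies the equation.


The equation is x³ - 22y³ = -6. For fixed y, x³ = 22·y³ − 6, so a solution requires the RHS to be a perfect cube.
Strategy: iterate y from -45 to 45, compute RHS = 22·y³ − 6, and check whether it is a (positive or negative) perfect cube.
Check small values of y:
  y = 0: RHS = -6 is not a perfect cube.
  y = 1: RHS = 16 is not a perfect cube.
  y = -1: RHS = -28 is not a perfect cube.
  y = 2: RHS = 170 is not a perfect cube.
  y = -2: RHS = -182 is not a perfect cube.
  y = 3: RHS = 588 is not a perfect cube.
  y = -3: RHS = -600 is not a perfect cube.
Continuing, at y = 5: RHS = 2744 = (14)³ ⇒ x = 14 works.
Searching the remaining y in |y| ≤ 45 finds no further solutions.
Collected solutions: (14, 5).

Solutions (with |y| ≤ 45): (14, 5).


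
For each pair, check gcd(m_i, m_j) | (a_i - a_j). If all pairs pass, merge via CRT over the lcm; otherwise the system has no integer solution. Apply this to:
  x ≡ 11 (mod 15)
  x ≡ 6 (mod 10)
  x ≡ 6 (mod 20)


Moduli 15, 10, 20 are not pairwise coprime, so CRT works modulo lcm(m_i) when all pairwise compatibility conditions hold.
Pairwise compatibility: gcd(m_i, m_j) must divide a_i - a_j for every pair.
Merge one congruence at a time:
  Start: x ≡ 11 (mod 15).
  Combine with x ≡ 6 (mod 10): gcd(15, 10) = 5; 6 - 11 = -5, which IS divisible by 5, so compatible.
    Write x = 11 + 15·t and substitute into x ≡ 6 (mod 10): 15·t ≡ 6 − 11 = -5 (mod 10).
    Divide the congruence (and modulus) by g = 5: 3·t ≡ -1 (mod 2).
    Reduce coefficients mod 2: 1·t ≡ 1 (mod 2).
    So t ≡ 1 (mod 2).
    Then x = 11 + 15·1 = 26, valid modulo lcm(15, 10) = 30: x ≡ 26 (mod 30).
  Combine with x ≡ 6 (mod 20): gcd(30, 20) = 10; 6 - 26 = -20, which IS divisible by 10, so compatible.
    Write x = 26 + 30·t and substitute into x ≡ 6 (mod 20): 30·t ≡ 6 − 26 = -20 (mod 20).
    Divide the congruence (and modulus) by g = 10: 3·t ≡ -2 (mod 2).
    Reduce coefficients mod 2: 1·t ≡ 0 (mod 2).
    So t ≡ 0 (mod 2).
    Then x = 26 + 30·0 = 26, valid modulo lcm(30, 20) = 60: x ≡ 26 (mod 60).
Verify: 26 mod 15 = 11, 26 mod 10 = 6, 26 mod 20 = 6.

x ≡ 26 (mod 60).


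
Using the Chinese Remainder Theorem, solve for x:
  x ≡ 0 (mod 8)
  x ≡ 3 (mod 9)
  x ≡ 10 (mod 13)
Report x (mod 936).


Moduli 8, 9, 13 are pairwise coprime; by CRT there is a unique solution modulo M = 8 · 9 · 13 = 936.
Solve pairwise, accumulating the modulus:
  Start with x ≡ 0 (mod 8).
  Combine with x ≡ 3 (mod 9): since gcd(8, 9) = 1, we get a unique residue mod 72.
    Write x = 0 + 8·t and substitute into x ≡ 3 (mod 9): 8·t ≡ 3 − 0 = 3 (mod 9).
    The inverse of 8 mod 9 is 8 (since 8·8 = 64 = 7·9 + 1), so t ≡ 8·3 = 24 ≡ 6 (mod 9).
    Then x = 0 + 8·6 = 48, valid modulo lcm(8, 9) = 72: x ≡ 48 (mod 72).
  Combine with x ≡ 10 (mod 13): since gcd(72, 13) = 1, we get a unique residue mod 936.
    Write x = 48 + 72·t and substitute into x ≡ 10 (mod 13): 72·t ≡ 10 − 48 = -38 (mod 13).
    Reduce coefficients mod 13: 7·t ≡ 1 (mod 13).
    The inverse of 7 mod 13 is 2 (since 7·2 = 14 = 1·13 + 1), so t ≡ 2·1 = 2 ≡ 2 (mod 13).
    Then x = 48 + 72·2 = 192, valid modulo lcm(72, 13) = 936: x ≡ 192 (mod 936).
Verify: 192 mod 8 = 0 ✓, 192 mod 9 = 3 ✓, 192 mod 13 = 10 ✓.

x ≡ 192 (mod 936).


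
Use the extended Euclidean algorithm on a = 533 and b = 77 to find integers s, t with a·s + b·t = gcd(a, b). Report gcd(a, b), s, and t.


Euclidean algorithm on (533, 77) — divide until remainder is 0:
  533 = 6 · 77 + 71
  77 = 1 · 71 + 6
  71 = 11 · 6 + 5
  6 = 1 · 5 + 1
  5 = 5 · 1 + 0
gcd(533, 77) = 1.
Track Bezout coefficients alongside the remainders: start with r₀ = 533 = a·1 + b·0 (s = 1, t = 0) and r₁ = 77 = a·0 + b·1 (s = 0, t = 1); each new remainder r_{k+1} = r_{k-1} − q_k·r_k inherits s_{k+1} = s_{k-1} − q_k·s_k, t_{k+1} = t_{k-1} − q_k·t_k, so r_k = a·s_k + b·t_k at every step:
  q = 6: r = 71, s = 1 − 6·0 = 1, t = 0 − 6·1 = -6  (check: 533·1 + 77·(-6) = 71)
  q = 1: r = 6, s = 0 − 1·1 = -1, t = 1 − 1·(-6) = 7  (check: 533·(-1) + 77·7 = 6)
  q = 11: r = 5, s = 1 − 11·(-1) = 12, t = -6 − 11·7 = -83  (check: 533·12 + 77·(-83) = 5)
  q = 1: r = 1, s = -1 − 1·12 = -13, t = 7 − 1·(-83) = 90  (check: 533·(-13) + 77·90 = 1)
The row with r = 1 (the gcd) gives the Bezout coefficients s = -13, t = 90.
Result: 533 · (-13) + 77 · (90) = 1.

gcd(533, 77) = 1; s = -13, t = 90 (check: 533·(-13) + 77·90 = 1).


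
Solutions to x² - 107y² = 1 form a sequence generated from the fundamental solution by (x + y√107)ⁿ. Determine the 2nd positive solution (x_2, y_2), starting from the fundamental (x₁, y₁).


Step 1: Find the fundamental solution (x₁, y₁) of x² - 107y² = 1.
  Expand √107 as a continued fraction. a₀ = ⌊√107⌋ = 10; iterate m_{k+1} = d_k·a_k − m_k, d_{k+1} = (107 − m_{k+1}²)/d_k, a_{k+1} = ⌊(a₀ + m_{k+1})/d_{k+1}⌋ (starting m₀ = 0, d₀ = 1), with convergents p_k = a_k·p_{k-1} + p_{k-2}, q_k = a_k·q_{k-1} + q_{k-2} (p₋₁ = 1, q₋₁ = 0):
  k = 0: a₀ = 10; p₀/q₀ = 10/1; p₀² − 107·q₀² = 100 − 107 = -7.
  k = 1: m = 10, d = 7, a = ⌊(10 + 10)/7⌋ = 2; p/q = (2·10 + 1)/(2·1 + 0) = 21/2; p² − 107·q² = 441 − 428 = 13.
  k = 2: m = 4, d = 13, a = ⌊(10 + 4)/13⌋ = 1; p/q = (1·21 + 10)/(1·2 + 1) = 31/3; p² − 107·q² = 961 − 963 = -2.
  k = 3: m = 9, d = 2, a = ⌊(10 + 9)/2⌋ = 9; p/q = (9·31 + 21)/(9·3 + 2) = 300/29; p² − 107·q² = 90000 − 89987 = 13.
  k = 4: m = 9, d = 13, a = ⌊(10 + 9)/13⌋ = 1; p/q = (1·300 + 31)/(1·29 + 3) = 331/32; p² − 107·q² = 109561 − 109568 = -7.
  k = 5: m = 4, d = 7, a = ⌊(10 + 4)/7⌋ = 2; p/q = (2·331 + 300)/(2·32 + 29) = 962/93; p² − 107·q² = 925444 − 925443 = 1.
  The first convergent with p² − 107·q² = 1 gives the fundamental solution (x₁, y₁) = (962, 93).
Step 2: Apply the recurrence (x_{n+1}, y_{n+1}) = (x₁x_n + 107y₁y_n, x₁y_n + y₁x_n) repeatedly.
  From (x_1, y_1) = (962, 93): x_2 = 962·962 + 107·93·93 = 1850887; y_2 = 962·93 + 93·962 = 178932.
Step 3: Verify x_2² - 107·y_2² = 3425782686769 - 3425782686768 = 1 (should be 1). ✓

(x_1, y_1) = (962, 93); (x_2, y_2) = (1850887, 178932).
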